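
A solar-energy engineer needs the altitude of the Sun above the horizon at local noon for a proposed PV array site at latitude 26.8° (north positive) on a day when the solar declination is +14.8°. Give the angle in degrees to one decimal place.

At local solar noon the hour angle is zero, so the elevation is 90° − |φ − δ| = 90° − |26.8° − (14.8°)| = 90° − 12.0° = 78.0°.

78.0°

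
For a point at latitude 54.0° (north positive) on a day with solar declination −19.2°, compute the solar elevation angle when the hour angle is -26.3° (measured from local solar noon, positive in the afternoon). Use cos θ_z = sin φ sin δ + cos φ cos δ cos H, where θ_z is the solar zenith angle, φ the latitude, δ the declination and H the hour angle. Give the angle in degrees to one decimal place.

cos θ_z = sin(54.0°) sin(-19.2°) + cos(54.0°) cos(-19.2°) cos(-26.30°) = -0.2661 + 0.4976 = 0.2315.
θ_z = arccos(0.2315) = 76.61°, so the elevation is 90° − 76.61° = 13.39°.

13.4°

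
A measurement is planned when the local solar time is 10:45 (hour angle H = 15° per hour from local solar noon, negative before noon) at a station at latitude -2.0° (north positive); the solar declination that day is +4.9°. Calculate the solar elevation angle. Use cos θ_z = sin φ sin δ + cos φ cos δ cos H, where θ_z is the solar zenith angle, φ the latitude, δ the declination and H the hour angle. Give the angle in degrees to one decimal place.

70.0°

Hour angle H = 15° × (10.75 − 12) = -18.75°.
With φ = -2.0°, δ = 4.9°, H = -18.75°: sin φ sin δ = -0.0030, cos φ cos δ cos H = 0.9429, so cos θ_z = 0.9399.
θ_z = arccos(0.9399) = 19.97°, so the elevation is 90° − 19.97° = 70.03°.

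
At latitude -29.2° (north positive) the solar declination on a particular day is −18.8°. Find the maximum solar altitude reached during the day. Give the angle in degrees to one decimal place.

79.6°

At local solar noon the hour angle is zero, so the elevation is 90° − |φ − δ| = 90° − |-29.2° − (-18.8°)| = 90° − 10.4° = 79.6°.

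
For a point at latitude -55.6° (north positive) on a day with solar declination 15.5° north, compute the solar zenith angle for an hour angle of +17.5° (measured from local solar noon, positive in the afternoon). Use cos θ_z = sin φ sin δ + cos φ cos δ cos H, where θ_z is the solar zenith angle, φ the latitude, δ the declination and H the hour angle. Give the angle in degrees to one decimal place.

cos θ_z = sin(-55.6°) sin(15.5°) + cos(-55.6°) cos(15.5°) cos(17.50°) = -0.2205 + 0.5192 = 0.2987.
θ_z = arccos(0.2987) = 72.62°.

72.6°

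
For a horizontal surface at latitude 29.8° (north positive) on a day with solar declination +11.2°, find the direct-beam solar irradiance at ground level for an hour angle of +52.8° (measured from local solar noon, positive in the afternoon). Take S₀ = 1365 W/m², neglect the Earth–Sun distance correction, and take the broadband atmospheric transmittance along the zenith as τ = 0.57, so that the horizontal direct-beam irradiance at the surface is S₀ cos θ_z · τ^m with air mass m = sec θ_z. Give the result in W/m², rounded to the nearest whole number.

333 W/m²

cos θ_z = sin φ sin δ + cos φ cos δ cos H = (0.4970)(0.1942) + (0.8678)(0.9810)(0.6046) = 0.6112.
Air mass m = 1/cos θ_z = 1/0.6112 = 1.636; τ^m = 0.57^1.636 = 0.3987.
Surface direct beam = 1365 × 0.6112 × 0.3987 = 332.63 W/m².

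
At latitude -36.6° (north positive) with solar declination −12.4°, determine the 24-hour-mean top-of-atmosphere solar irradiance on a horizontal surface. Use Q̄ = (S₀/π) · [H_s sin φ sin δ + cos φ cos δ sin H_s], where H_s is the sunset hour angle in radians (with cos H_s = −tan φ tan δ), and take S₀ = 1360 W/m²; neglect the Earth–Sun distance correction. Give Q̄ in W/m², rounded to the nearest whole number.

431 W/m²

The sunset hour angle satisfies cos H_s = −tan φ tan δ = -0.1633, giving H_s = 99.40°. In radians, H_s = 1.7349.
H_s sin φ sin δ = 1.7349 × -0.5962 × -0.2147 = 0.2221.
cos φ cos δ sin H_s = 0.8028 × 0.9767 × 0.9866 = 0.7736.
Q̄ = (1360/π) × (0.2221 + 0.7736) = 432.90 × 0.9957 = 431.04 W/m².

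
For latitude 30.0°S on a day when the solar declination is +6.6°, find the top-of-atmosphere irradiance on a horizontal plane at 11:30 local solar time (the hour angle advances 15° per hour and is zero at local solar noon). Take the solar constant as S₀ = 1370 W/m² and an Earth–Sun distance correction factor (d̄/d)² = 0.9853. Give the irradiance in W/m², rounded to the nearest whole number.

Hour angle H = 15° × (11.5 − 12) = -7.50°.
cos θ_z = sin(-30.0°) sin(6.6°) + cos(-30.0°) cos(6.6°) cos(-7.50°) = -0.0575 + 0.8529 = 0.7954.
Top-of-atmosphere irradiance = S₀ (d̄/d)² cos θ_z = 1370 × 0.9853 × 0.7954 = 1073.68 W/m².

1074 W/m²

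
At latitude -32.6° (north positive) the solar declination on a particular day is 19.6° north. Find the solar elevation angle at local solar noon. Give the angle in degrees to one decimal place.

At local solar noon the hour angle is zero, so the elevation is 90° − |φ − δ| = 90° − |-32.6° − (19.6°)| = 90° − 52.2° = 37.8°.

37.8°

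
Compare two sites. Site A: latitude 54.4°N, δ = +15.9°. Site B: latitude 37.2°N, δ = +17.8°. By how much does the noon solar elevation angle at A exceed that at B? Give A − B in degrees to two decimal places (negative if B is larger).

A: 90° − |54.4 − (15.9)| = 51.50°.
B: 90° − |37.2 − (17.8)| = 70.60°.
A − B = 51.50 − 70.60 = -19.10°.

-19.10°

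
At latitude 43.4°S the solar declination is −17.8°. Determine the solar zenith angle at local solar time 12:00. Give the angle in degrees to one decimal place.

Hour angle H = 15° × (12 − 12) = 0.00°.
With φ = -43.4°, δ = -17.8°, H = 0.00°: sin φ sin δ = 0.2100, cos φ cos δ cos H = 0.6918, so cos θ_z = 0.9018.
θ_z = arccos(0.9018) = 25.60°.

25.6°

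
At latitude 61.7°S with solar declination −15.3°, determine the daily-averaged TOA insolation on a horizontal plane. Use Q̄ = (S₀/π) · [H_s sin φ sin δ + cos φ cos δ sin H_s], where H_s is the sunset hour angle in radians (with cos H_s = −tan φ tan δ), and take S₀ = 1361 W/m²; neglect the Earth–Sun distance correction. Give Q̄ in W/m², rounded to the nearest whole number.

−tan φ tan δ = −(-1.8572)(-0.2736) = -0.5081; H_s = arccos(-0.5081) = 120.54°. In radians, H_s = 2.1038.
H_s sin φ sin δ = 2.1038 × -0.8805 × -0.2639 = 0.4888.
cos φ cos δ sin H_s = 0.4741 × 0.9646 × 0.8613 = 0.3939.
Q̄ = (1361/π) × (0.4888 + 0.3939) = 433.22 × 0.8827 = 382.40 W/m².

382 W/m²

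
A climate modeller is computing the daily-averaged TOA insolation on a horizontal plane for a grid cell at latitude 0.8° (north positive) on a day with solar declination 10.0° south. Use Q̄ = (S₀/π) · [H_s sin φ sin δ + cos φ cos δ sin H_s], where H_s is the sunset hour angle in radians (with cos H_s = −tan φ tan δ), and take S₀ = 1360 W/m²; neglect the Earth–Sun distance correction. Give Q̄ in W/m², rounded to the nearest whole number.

cos H_s = −tan(0.8°) · tan(-10.0°) = 0.0025, so H_s = arccos(0.0025) = 89.86°. In radians, H_s = 1.5684.
H_s sin φ sin δ = 1.5684 × 0.0140 × -0.1736 = -0.0038.
cos φ cos δ sin H_s = 0.9999 × 0.9848 × 1.0000 = 0.9847.
Q̄ = (1360/π) × (-0.0038 + 0.9847) = 432.90 × 0.9809 = 424.63 W/m².

425 W/m²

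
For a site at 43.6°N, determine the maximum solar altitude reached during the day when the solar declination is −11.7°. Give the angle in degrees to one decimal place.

At local solar noon the hour angle is zero, so the elevation is 90° − |φ − δ| = 90° − |43.6° − (-11.7°)| = 90° − 55.3° = 34.7°.

34.7°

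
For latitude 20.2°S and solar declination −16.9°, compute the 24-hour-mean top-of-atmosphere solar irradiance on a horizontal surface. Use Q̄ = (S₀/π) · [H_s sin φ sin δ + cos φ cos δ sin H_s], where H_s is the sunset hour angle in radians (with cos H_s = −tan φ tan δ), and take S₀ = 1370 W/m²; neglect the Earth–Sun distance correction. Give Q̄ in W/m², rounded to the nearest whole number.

−tan φ tan δ = −(-0.3679)(-0.3038) = -0.1118; H_s = arccos(-0.1118) = 96.42°. In radians, H_s = 1.6828.
H_s sin φ sin δ = 1.6828 × -0.3453 × -0.2907 = 0.1689.
cos φ cos δ sin H_s = 0.9385 × 0.9568 × 0.9937 = 0.8923.
Q̄ = (1370/π) × (0.1689 + 0.8923) = 436.08 × 1.0612 = 462.77 W/m².

463 W/m²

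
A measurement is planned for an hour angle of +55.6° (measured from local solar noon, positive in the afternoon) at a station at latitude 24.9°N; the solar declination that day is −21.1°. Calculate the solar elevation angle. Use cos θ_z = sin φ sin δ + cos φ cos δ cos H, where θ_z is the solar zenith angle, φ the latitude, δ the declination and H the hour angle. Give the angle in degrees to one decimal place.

19.1°

With φ = 24.9°, δ = -21.1°, H = 55.60°: sin φ sin δ = -0.1516, cos φ cos δ cos H = 0.4781, so cos θ_z = 0.3265.
θ_z = arccos(0.3265) = 70.94°, so the elevation is 90° − 70.94° = 19.06°.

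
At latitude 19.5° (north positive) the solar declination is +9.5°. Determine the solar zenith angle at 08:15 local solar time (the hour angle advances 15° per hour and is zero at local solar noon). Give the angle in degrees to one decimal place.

Hour angle H = 15° × (8.25 − 12) = -56.25°.
cos θ_z = sin(19.5°) sin(9.5°) + cos(19.5°) cos(9.5°) cos(-56.25°) = 0.0551 + 0.5165 = 0.5716.
θ_z = arccos(0.5716) = 55.14°.

55.1°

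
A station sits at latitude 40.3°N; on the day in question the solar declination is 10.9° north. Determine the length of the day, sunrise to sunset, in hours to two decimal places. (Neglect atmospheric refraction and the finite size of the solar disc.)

13.25 hours

The sunset hour angle satisfies cos H_s = −tan φ tan δ = -0.1633, giving H_s = 99.40°.
Day length = 2 H_s / 15° h⁻¹ = 198.80° / 15 = 13.253 h.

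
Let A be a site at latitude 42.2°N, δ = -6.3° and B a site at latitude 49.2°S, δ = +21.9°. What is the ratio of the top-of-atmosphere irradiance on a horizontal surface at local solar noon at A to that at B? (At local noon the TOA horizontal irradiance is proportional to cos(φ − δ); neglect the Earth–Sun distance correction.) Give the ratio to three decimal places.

2.046

A: cos θ_z = cos(42.2° − (-6.3°)) = 0.6626.
B: cos θ_z = cos(-49.2° − (21.9°)) = 0.3239.
Ratio A/B = 0.6626 / 0.3239 = 2.0457.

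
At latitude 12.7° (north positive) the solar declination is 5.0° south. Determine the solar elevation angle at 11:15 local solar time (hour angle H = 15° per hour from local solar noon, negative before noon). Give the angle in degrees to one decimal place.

Hour angle H = 15° × (11.25 − 12) = -11.25°.
cos θ_z = sin φ sin δ + cos φ cos δ cos H = (0.2198)(-0.0872) + (0.9755)(0.9962)(0.9808) = 0.9340.
θ_z = arccos(0.9340) = 20.93°, so the elevation is 90° − 20.93° = 69.07°.

69.1°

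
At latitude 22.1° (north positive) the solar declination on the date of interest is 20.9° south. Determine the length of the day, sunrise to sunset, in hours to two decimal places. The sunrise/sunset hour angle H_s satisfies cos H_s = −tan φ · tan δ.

−tan φ tan δ = −(0.4061)(-0.3819) = 0.1551; H_s = arccos(0.1551) = 81.08°.
Day length = 2 H_s / 15° h⁻¹ = 162.16° / 15 = 10.811 h.

10.81 hours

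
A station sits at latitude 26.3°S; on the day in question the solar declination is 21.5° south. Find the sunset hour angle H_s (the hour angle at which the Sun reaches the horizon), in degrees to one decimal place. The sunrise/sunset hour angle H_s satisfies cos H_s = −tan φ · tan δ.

101.2°

−tan φ tan δ = −(-0.4942)(-0.3939) = -0.1947; H_s = arccos(-0.1947) = 101.23°.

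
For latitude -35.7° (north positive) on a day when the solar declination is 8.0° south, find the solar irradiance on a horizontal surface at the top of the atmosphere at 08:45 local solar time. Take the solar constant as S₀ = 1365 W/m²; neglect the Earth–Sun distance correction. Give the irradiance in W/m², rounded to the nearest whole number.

Hour angle H = 15° × (8.75 − 12) = -48.75°.
With φ = -35.7°, δ = -8.0°, H = -48.75°: sin φ sin δ = 0.0812, cos φ cos δ cos H = 0.5302, so cos θ_z = 0.6114.
Top-of-atmosphere irradiance = S₀ cos θ_z = 1365 × 0.6114 = 834.56 W/m².

835 W/m²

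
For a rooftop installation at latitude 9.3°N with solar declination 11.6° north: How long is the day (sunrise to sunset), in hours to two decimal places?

cos H_s = −tan(9.3°) · tan(11.6°) = -0.0336, so H_s = arccos(-0.0336) = 91.93°.
Day length = 2 H_s / 15° h⁻¹ = 183.86° / 15 = 12.257 h.

12.26 hours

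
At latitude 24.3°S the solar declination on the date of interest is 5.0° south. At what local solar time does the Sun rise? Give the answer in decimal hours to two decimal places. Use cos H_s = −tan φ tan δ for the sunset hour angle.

The sunset hour angle satisfies cos H_s = −tan φ tan δ = -0.0395, giving H_s = 92.26°.
Sunrise is at 12 − H_s/15 = 12 − 6.151 = 5.849 h local solar time.

5.85 h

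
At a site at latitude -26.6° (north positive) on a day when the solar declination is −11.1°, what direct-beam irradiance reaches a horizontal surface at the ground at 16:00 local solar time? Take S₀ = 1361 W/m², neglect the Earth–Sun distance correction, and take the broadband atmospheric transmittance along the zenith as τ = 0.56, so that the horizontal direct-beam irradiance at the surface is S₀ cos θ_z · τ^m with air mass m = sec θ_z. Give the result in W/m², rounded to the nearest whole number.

Hour angle H = 15° × (16 − 12) = 60.00°.
cos θ_z = sin(-26.6°) sin(-11.1°) + cos(-26.6°) cos(-11.1°) cos(60.00°) = 0.0862 + 0.4387 = 0.5249.
Air mass m = 1/cos θ_z = 1/0.5249 = 1.905; τ^m = 0.56^1.905 = 0.3314.
Surface direct beam = 1361 × 0.5249 × 0.3314 = 236.75 W/m².

237 W/m²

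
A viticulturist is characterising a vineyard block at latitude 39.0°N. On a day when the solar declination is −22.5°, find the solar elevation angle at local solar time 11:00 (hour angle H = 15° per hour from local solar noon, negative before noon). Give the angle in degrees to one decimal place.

Hour angle H = 15° × (11 − 12) = -15.00°.
With φ = 39.0°, δ = -22.5°, H = -15.00°: sin φ sin δ = -0.2408, cos φ cos δ cos H = 0.6935, so cos θ_z = 0.4527.
θ_z = arccos(0.4527) = 63.08°, so the elevation is 90° − 63.08° = 26.92°.

26.9°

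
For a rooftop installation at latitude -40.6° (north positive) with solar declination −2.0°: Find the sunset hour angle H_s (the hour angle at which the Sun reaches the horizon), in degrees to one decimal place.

91.7°

The sunset hour angle satisfies cos H_s = −tan φ tan δ = -0.0299, giving H_s = 91.71°.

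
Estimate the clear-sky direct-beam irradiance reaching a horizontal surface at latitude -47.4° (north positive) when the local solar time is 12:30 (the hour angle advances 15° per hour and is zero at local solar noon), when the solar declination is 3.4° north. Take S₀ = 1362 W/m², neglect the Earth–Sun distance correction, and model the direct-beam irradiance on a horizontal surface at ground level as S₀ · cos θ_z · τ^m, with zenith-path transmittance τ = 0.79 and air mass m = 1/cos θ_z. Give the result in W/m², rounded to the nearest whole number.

Hour angle H = 15° × (12.5 − 12) = 7.50°.
With φ = -47.4°, δ = 3.4°, H = 7.50°: sin φ sin δ = -0.0437, cos φ cos δ cos H = 0.6699, so cos θ_z = 0.6262.
Air mass m = 1/cos θ_z = 1/0.6262 = 1.597; τ^m = 0.79^1.597 = 0.6863.
Surface direct beam = 1362 × 0.6262 × 0.6863 = 585.33 W/m².

585 W/m²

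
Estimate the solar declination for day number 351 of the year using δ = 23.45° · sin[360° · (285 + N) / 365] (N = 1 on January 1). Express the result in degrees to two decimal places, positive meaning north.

360 × (285 + 351) / 365 = 627.288°; sin(627.288°) = -0.9989.
δ = 23.45 × -0.9989 = -23.424° ≈ -23.42°.

-23.42°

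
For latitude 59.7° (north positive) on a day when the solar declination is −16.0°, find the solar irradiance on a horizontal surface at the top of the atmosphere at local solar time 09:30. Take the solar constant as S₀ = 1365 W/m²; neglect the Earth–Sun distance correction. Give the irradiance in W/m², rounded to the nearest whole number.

Hour angle H = 15° × (9.5 − 12) = -37.50°.
cos θ_z = sin φ sin δ + cos φ cos δ cos H = (0.8634)(-0.2756) + (0.5045)(0.9613)(0.7934) = 0.1468.
Top-of-atmosphere irradiance = S₀ cos θ_z = 1365 × 0.1468 = 200.38 W/m².

200 W/m²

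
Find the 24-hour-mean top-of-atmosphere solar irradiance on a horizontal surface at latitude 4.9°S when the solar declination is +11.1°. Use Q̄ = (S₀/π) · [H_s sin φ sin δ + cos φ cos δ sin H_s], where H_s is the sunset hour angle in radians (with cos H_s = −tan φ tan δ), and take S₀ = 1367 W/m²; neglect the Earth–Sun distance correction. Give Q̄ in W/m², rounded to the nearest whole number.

cos H_s = −tan(-4.9°) · tan(11.1°) = 0.0168, so H_s = arccos(0.0168) = 89.04°. In radians, H_s = 1.5540.
H_s sin φ sin δ = 1.5540 × -0.0854 × 0.1925 = -0.0255.
cos φ cos δ sin H_s = 0.9963 × 0.9813 × 0.9999 = 0.9776.
Q̄ = (1367/π) × (-0.0255 + 0.9776) = 435.13 × 0.9521 = 414.29 W/m².

414 W/m²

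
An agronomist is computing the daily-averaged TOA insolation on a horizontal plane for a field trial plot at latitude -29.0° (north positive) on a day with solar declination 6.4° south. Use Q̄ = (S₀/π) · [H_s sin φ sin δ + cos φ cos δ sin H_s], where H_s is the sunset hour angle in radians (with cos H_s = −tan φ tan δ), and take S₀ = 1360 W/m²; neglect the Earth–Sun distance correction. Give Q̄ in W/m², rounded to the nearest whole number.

414 W/m²

−tan φ tan δ = −(-0.5543)(-0.1122) = -0.0622; H_s = arccos(-0.0622) = 93.57°. In radians, H_s = 1.6331.
H_s sin φ sin δ = 1.6331 × -0.4848 × -0.1115 = 0.0883.
cos φ cos δ sin H_s = 0.8746 × 0.9938 × 0.9981 = 0.8675.
Q̄ = (1360/π) × (0.0883 + 0.8675) = 432.90 × 0.9558 = 413.77 W/m².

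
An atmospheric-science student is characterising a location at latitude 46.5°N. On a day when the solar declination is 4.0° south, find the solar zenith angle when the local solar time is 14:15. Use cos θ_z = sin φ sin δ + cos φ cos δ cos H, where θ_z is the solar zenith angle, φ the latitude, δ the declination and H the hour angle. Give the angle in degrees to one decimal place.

Hour angle H = 15° × (14.25 − 12) = 33.75°.
cos θ_z = sin φ sin δ + cos φ cos δ cos H = (0.7254)(-0.0698) + (0.6884)(0.9976)(0.8315) = 0.5204.
θ_z = arccos(0.5204) = 58.64°.

58.6°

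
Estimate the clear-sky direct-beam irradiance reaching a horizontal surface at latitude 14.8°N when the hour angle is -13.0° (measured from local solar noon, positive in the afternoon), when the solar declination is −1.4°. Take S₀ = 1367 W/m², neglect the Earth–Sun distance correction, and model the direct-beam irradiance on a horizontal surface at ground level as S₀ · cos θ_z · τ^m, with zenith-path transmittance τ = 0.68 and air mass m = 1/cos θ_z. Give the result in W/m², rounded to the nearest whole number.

cos θ_z = sin φ sin δ + cos φ cos δ cos H = (0.2554)(-0.0244) + (0.9668)(0.9997)(0.9744) = 0.9355.
Air mass m = 1/cos θ_z = 1/0.9355 = 1.069; τ^m = 0.68^1.069 = 0.6621.
Surface direct beam = 1367 × 0.9355 × 0.6621 = 846.71 W/m².

847 W/m²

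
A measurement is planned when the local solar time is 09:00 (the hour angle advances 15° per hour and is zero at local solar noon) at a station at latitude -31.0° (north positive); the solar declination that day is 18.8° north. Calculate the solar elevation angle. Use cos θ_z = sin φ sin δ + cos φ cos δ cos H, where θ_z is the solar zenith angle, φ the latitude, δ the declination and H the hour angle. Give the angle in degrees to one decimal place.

Hour angle H = 15° × (9 − 12) = -45.00°.
cos θ_z = sin φ sin δ + cos φ cos δ cos H = (-0.5150)(0.3223) + (0.8572)(0.9466)(0.7071) = 0.4078.
θ_z = arccos(0.4078) = 65.93°, so the elevation is 90° − 65.93° = 24.07°.

24.1°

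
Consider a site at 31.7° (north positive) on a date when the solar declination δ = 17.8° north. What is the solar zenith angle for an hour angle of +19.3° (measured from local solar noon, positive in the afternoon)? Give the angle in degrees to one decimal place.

22.3°

With φ = 31.7°, δ = 17.8°, H = 19.30°: sin φ sin δ = 0.1606, cos φ cos δ cos H = 0.7646, so cos θ_z = 0.9252.
θ_z = arccos(0.9252) = 22.30°.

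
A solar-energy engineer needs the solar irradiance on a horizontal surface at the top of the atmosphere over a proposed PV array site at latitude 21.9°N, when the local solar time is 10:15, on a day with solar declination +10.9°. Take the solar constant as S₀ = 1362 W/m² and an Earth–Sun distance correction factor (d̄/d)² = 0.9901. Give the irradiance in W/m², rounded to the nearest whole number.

1197 W/m²

Hour angle H = 15° × (10.25 − 12) = -26.25°.
With φ = 21.9°, δ = 10.9°, H = -26.25°: sin φ sin δ = 0.0705, cos φ cos δ cos H = 0.8171, so cos θ_z = 0.8876.
Top-of-atmosphere irradiance = S₀ (d̄/d)² cos θ_z = 1362 × 0.9901 × 0.8876 = 1196.94 W/m².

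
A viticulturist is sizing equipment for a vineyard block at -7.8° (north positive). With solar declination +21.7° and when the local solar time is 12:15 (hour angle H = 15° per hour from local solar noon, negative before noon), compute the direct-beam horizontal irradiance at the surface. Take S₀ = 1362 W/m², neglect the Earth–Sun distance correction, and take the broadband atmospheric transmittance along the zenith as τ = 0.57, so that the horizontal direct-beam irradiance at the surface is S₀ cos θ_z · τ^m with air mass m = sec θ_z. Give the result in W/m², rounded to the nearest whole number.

619 W/m²

Hour angle H = 15° × (12.25 − 12) = 3.75°.
With φ = -7.8°, δ = 21.7°, H = 3.75°: sin φ sin δ = -0.0502, cos φ cos δ cos H = 0.9186, so cos θ_z = 0.8684.
Air mass m = 1/cos θ_z = 1/0.8684 = 1.152; τ^m = 0.57^1.152 = 0.5233.
Surface direct beam = 1362 × 0.8684 × 0.5233 = 618.94 W/m².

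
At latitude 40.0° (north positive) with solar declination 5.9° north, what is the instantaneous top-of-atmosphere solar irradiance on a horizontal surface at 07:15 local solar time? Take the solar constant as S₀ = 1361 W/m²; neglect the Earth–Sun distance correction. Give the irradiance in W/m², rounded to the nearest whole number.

Hour angle H = 15° × (7.25 − 12) = -71.25°.
With φ = 40.0°, δ = 5.9°, H = -71.25°: sin φ sin δ = 0.0661, cos φ cos δ cos H = 0.2449, so cos θ_z = 0.3110.
Top-of-atmosphere irradiance = S₀ cos θ_z = 1361 × 0.3110 = 423.27 W/m².

423 W/m²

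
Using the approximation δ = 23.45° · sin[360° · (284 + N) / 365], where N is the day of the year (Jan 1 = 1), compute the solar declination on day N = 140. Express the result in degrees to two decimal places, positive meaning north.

+19.93°

360 × (284 + 140) / 365 = 418.192°; sin(418.192°) = 0.8498.
δ = 23.45 × 0.8498 = 19.928° ≈ +19.93°.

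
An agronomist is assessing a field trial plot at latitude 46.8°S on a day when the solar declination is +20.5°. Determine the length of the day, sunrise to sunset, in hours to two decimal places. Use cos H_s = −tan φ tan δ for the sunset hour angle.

The sunset hour angle satisfies cos H_s = −tan φ tan δ = 0.3981, giving H_s = 66.54°.
Day length = 2 H_s / 15° h⁻¹ = 133.08° / 15 = 8.872 h.

8.87 hours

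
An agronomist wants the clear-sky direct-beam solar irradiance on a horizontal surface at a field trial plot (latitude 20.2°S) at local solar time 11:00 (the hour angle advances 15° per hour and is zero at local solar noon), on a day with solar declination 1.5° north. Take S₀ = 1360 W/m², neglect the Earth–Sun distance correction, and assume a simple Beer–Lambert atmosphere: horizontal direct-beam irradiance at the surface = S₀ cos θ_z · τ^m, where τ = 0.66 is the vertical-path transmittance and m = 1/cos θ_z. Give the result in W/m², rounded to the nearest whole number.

768 W/m²

Hour angle H = 15° × (11 − 12) = -15.00°.
With φ = -20.2°, δ = 1.5°, H = -15.00°: sin φ sin δ = -0.0090, cos φ cos δ cos H = 0.9062, so cos θ_z = 0.8972.
Air mass m = 1/cos θ_z = 1/0.8972 = 1.115; τ^m = 0.66^1.115 = 0.6292.
Surface direct beam = 1360 × 0.8972 × 0.6292 = 767.74 W/m².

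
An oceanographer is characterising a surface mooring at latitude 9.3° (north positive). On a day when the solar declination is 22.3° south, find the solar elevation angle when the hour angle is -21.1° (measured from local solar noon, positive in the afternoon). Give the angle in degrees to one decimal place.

cos θ_z = sin(9.3°) sin(-22.3°) + cos(9.3°) cos(-22.3°) cos(-21.10°) = -0.0613 + 0.8518 = 0.7905.
θ_z = arccos(0.7905) = 37.77°, so the elevation is 90° − 37.77° = 52.23°.

52.2°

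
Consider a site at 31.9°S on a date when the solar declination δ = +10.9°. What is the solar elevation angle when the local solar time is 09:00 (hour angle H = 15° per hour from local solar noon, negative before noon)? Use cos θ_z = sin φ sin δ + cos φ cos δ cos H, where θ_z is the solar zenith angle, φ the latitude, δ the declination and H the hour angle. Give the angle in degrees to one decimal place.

Hour angle H = 15° × (9 − 12) = -45.00°.
With φ = -31.9°, δ = 10.9°, H = -45.00°: sin φ sin δ = -0.0999, cos φ cos δ cos H = 0.5895, so cos θ_z = 0.4896.
θ_z = arccos(0.4896) = 60.69°, so the elevation is 90° − 60.69° = 29.31°.

29.3°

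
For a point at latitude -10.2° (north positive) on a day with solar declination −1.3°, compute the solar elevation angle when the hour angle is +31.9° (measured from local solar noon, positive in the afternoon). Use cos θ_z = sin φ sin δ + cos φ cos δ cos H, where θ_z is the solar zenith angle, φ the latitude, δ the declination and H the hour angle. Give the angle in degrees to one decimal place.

57.1°

cos θ_z = sin φ sin δ + cos φ cos δ cos H = (-0.1771)(-0.0227) + (0.9842)(0.9997)(0.8490) = 0.8394.
θ_z = arccos(0.8394) = 32.92°, so the elevation is 90° − 32.92° = 57.08°.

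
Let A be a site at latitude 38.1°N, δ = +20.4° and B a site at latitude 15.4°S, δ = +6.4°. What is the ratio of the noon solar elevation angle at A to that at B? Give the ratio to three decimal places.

A: 90° − |38.1 − (20.4)| = 72.30°.
B: 90° − |-15.4 − (6.4)| = 68.20°.
Ratio A/B = 72.3000 / 68.2000 = 1.0601.

1.060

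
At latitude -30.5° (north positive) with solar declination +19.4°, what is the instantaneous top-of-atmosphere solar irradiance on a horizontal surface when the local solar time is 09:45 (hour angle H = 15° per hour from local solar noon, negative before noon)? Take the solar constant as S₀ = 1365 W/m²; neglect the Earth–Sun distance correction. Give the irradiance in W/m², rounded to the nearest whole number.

692 W/m²

Hour angle H = 15° × (9.75 − 12) = -33.75°.
cos θ_z = sin(-30.5°) sin(19.4°) + cos(-30.5°) cos(19.4°) cos(-33.75°) = -0.1686 + 0.6757 = 0.5071.
Top-of-atmosphere irradiance = S₀ cos θ_z = 1365 × 0.5071 = 692.19 W/m².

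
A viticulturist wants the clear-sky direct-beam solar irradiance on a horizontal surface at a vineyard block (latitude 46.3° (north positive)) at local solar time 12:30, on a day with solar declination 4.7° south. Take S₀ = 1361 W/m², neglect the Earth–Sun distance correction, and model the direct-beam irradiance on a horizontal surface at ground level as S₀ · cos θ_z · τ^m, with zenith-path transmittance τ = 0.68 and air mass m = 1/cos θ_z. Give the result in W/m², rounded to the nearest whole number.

Hour angle H = 15° × (12.5 − 12) = 7.50°.
cos θ_z = sin φ sin δ + cos φ cos δ cos H = (0.7230)(-0.0819) + (0.6909)(0.9966)(0.9914) = 0.6234.
Air mass m = 1/cos θ_z = 1/0.6234 = 1.604; τ^m = 0.68^1.604 = 0.5387.
Surface direct beam = 1361 × 0.6234 × 0.5387 = 457.06 W/m².

457 W/m²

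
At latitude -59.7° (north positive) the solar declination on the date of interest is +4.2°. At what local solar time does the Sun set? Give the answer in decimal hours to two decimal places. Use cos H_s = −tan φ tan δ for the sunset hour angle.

The sunset hour angle satisfies cos H_s = −tan φ tan δ = 0.1257, giving H_s = 82.78°.
Sunset is at 12 + H_s/15 = 12 + 5.519 = 17.519 h local solar time.

17.52 h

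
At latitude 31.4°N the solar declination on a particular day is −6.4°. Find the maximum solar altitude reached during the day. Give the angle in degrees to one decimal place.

52.2°

At local solar noon the hour angle is zero, so the elevation is 90° − |φ − δ| = 90° − |31.4° − (-6.4°)| = 90° − 37.8° = 52.2°.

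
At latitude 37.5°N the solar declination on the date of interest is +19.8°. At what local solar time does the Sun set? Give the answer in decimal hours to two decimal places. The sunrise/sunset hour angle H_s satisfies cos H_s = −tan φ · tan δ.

cos H_s = −tan(37.5°) · tan(19.8°) = -0.2763, so H_s = arccos(-0.2763) = 106.04°.
Sunset is at 12 + H_s/15 = 12 + 7.069 = 19.069 h local solar time.

19.07 h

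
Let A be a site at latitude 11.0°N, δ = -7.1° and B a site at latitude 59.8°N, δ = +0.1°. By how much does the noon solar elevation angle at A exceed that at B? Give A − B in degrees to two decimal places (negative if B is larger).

A: 90° − |11.0 − (-7.1)| = 71.90°.
B: 90° − |59.8 − (0.1)| = 30.30°.
A − B = 71.90 − 30.30 = 41.60°.

+41.60°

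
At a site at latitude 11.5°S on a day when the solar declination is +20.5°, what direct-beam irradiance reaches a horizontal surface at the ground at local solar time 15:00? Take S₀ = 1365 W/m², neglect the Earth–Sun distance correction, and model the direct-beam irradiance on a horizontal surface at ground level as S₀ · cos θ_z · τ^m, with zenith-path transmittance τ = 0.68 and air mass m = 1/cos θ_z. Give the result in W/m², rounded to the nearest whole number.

406 W/m²

Hour angle H = 15° × (15 − 12) = 45.00°.
cos θ_z = sin φ sin δ + cos φ cos δ cos H = (-0.1994)(0.3502) + (0.9799)(0.9367)(0.7071) = 0.5792.
Air mass m = 1/cos θ_z = 1/0.5792 = 1.727; τ^m = 0.68^1.727 = 0.5137.
Surface direct beam = 1365 × 0.5792 × 0.5137 = 406.14 W/m².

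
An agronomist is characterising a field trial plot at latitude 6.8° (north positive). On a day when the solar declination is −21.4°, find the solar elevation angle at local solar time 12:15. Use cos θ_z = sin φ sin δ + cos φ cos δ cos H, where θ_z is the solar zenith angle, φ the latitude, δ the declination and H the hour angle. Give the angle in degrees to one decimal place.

61.6°

Hour angle H = 15° × (12.25 − 12) = 3.75°.
cos θ_z = sin φ sin δ + cos φ cos δ cos H = (0.1184)(-0.3649) + (0.9930)(0.9311)(0.9979) = 0.8794.
θ_z = arccos(0.8794) = 28.43°, so the elevation is 90° − 28.43° = 61.57°.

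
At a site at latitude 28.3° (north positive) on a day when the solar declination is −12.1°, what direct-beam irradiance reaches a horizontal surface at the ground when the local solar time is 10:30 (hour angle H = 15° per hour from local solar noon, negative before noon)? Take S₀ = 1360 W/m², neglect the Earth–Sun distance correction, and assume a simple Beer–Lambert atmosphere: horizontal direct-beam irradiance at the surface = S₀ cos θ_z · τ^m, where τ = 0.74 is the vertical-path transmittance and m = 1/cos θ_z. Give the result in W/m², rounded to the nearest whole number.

614 W/m²

Hour angle H = 15° × (10.5 − 12) = -22.50°.
With φ = 28.3°, δ = -12.1°, H = -22.50°: sin φ sin δ = -0.0994, cos φ cos δ cos H = 0.7954, so cos θ_z = 0.6960.
Air mass m = 1/cos θ_z = 1/0.6960 = 1.437; τ^m = 0.74^1.437 = 0.6488.
Surface direct beam = 1360 × 0.6960 × 0.6488 = 614.13 W/m².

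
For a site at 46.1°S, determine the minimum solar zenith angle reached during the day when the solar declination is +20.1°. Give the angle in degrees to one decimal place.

At local solar noon the hour angle is zero, so the zenith angle is |φ − δ| = |-46.1° − (20.1°)| = 66.2°.

66.2°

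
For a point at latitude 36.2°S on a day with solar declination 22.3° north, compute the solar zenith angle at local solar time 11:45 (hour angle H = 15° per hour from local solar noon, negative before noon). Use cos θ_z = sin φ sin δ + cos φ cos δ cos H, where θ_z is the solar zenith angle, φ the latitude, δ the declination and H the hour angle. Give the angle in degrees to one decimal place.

Hour angle H = 15° × (11.75 − 12) = -3.75°.
With φ = -36.2°, δ = 22.3°, H = -3.75°: sin φ sin δ = -0.2241, cos φ cos δ cos H = 0.7450, so cos θ_z = 0.5209.
θ_z = arccos(0.5209) = 58.61°.

58.6°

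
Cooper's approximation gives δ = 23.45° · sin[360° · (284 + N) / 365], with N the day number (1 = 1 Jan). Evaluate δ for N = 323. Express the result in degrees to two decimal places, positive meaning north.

-20.03°

360 × (284 + 323) / 365 = 598.685°; sin(598.685°) = -0.8543.
δ = 23.45 × -0.8543 = -20.033° ≈ -20.03°.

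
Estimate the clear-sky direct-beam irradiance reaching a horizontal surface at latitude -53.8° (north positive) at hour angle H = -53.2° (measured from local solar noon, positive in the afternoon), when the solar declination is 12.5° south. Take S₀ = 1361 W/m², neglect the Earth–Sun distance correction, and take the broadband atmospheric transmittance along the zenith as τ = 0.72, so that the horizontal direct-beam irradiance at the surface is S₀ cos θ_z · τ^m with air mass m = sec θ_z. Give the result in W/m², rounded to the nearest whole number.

376 W/m²

With φ = -53.8°, δ = -12.5°, H = -53.20°: sin φ sin δ = 0.1747, cos φ cos δ cos H = 0.3454, so cos θ_z = 0.5201.
Air mass m = 1/cos θ_z = 1/0.5201 = 1.923; τ^m = 0.72^1.923 = 0.5317.
Surface direct beam = 1361 × 0.5201 × 0.5317 = 376.37 W/m².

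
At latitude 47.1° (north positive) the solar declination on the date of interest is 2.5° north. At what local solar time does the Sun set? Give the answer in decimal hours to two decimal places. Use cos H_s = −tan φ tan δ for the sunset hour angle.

−tan φ tan δ = −(1.0761)(0.0437) = -0.0470; H_s = arccos(-0.0470) = 92.69°.
Sunset is at 12 + H_s/15 = 12 + 6.179 = 18.179 h local solar time.

18.18 h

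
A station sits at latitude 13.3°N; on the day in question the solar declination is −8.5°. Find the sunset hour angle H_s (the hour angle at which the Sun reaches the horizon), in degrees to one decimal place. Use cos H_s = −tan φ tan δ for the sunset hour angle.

The sunset hour angle satisfies cos H_s = −tan φ tan δ = 0.0353, giving H_s = 87.98°.

88.0°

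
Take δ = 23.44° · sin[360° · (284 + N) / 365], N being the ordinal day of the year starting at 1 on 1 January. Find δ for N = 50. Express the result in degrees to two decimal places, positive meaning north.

-11.92°

360 × (284 + 50) / 365 = 329.425°; sin(329.425°) = -0.5087.
δ = 23.44 × -0.5087 = -11.924° ≈ -11.92°.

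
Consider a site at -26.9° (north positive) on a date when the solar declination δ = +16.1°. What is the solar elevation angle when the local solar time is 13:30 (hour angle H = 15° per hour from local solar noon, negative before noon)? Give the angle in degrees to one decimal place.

41.8°

Hour angle H = 15° × (13.5 − 12) = 22.50°.
With φ = -26.9°, δ = 16.1°, H = 22.50°: sin φ sin δ = -0.1255, cos φ cos δ cos H = 0.7916, so cos θ_z = 0.6661.
θ_z = arccos(0.6661) = 48.23°, so the elevation is 90° − 48.23° = 41.77°.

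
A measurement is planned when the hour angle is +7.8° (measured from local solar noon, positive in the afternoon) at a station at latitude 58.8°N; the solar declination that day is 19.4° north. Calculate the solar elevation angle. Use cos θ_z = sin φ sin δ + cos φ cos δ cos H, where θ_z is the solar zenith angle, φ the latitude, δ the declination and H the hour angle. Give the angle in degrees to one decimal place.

With φ = 58.8°, δ = 19.4°, H = 7.80°: sin φ sin δ = 0.2841, cos φ cos δ cos H = 0.4841, so cos θ_z = 0.7682.
θ_z = arccos(0.7682) = 39.81°, so the elevation is 90° − 39.81° = 50.19°.

50.2°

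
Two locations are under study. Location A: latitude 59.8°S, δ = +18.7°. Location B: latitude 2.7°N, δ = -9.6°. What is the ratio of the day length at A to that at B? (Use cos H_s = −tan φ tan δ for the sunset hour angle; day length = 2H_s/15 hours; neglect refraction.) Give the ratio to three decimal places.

0.608

A: H_s = arccos(−tan -59.8° · tan 18.7°) = 54.44°, so 2H_s/15 = 7.2587 h.
B: H_s = arccos(−tan 2.7° · tan -9.6°) = 89.54°, so 2H_s/15 = 11.9387 h.
Ratio A/B = 7.2587 / 11.9387 = 0.6080.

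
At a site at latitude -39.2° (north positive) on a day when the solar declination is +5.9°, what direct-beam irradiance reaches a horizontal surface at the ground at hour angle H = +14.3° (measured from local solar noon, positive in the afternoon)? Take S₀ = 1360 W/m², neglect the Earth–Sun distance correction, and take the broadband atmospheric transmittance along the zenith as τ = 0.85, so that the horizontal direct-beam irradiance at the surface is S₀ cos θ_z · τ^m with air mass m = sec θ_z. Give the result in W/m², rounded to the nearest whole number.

cos θ_z = sin(-39.2°) sin(5.9°) + cos(-39.2°) cos(5.9°) cos(14.30°) = -0.0650 + 0.7470 = 0.6820.
Air mass m = 1/cos θ_z = 1/0.6820 = 1.466; τ^m = 0.85^1.466 = 0.7880.
Surface direct beam = 1360 × 0.6820 × 0.7880 = 730.89 W/m².

731 W/m²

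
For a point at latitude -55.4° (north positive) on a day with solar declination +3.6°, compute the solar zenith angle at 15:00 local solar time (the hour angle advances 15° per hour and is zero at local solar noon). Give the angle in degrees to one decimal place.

Hour angle H = 15° × (15 − 12) = 45.00°.
cos θ_z = sin(-55.4°) sin(3.6°) + cos(-55.4°) cos(3.6°) cos(45.00°) = -0.0517 + 0.4007 = 0.3490.
θ_z = arccos(0.3490) = 69.57°.

69.6°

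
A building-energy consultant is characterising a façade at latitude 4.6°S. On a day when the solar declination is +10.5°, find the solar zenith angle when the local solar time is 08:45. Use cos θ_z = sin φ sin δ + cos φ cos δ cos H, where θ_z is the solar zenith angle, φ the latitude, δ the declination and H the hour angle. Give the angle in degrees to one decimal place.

50.8°

Hour angle H = 15° × (8.75 − 12) = -48.75°.
cos θ_z = sin φ sin δ + cos φ cos δ cos H = (-0.0802)(0.1822) + (0.9968)(0.9833)(0.6593) = 0.6316.
θ_z = arccos(0.6316) = 50.83°.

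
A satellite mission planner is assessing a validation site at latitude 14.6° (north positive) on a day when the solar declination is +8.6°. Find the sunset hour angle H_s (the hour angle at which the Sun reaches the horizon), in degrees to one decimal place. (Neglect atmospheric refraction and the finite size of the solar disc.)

92.3°

cos H_s = −tan(14.6°) · tan(8.6°) = -0.0394, so H_s = arccos(-0.0394) = 92.26°.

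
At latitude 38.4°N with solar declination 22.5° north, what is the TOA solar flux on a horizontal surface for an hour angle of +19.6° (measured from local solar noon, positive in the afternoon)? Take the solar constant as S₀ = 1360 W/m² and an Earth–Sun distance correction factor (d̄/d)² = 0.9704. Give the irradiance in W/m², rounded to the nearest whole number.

cos θ_z = sin φ sin δ + cos φ cos δ cos H = (0.6211)(0.3827) + (0.7837)(0.9239)(0.9421) = 0.9198.
Top-of-atmosphere irradiance = S₀ (d̄/d)² cos θ_z = 1360 × 0.9704 × 0.9198 = 1213.90 W/m².

1214 W/m²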